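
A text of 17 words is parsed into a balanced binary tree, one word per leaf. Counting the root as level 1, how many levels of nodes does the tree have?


In a balanced binary tree with n leaves the deepest leaf is ceil(log2(n)) edges below the root,
so counting node levels inclusive of root and leaves gives ceil(log2(n)) + 1 levels.
log2(17) = 4.0875
ceil(4.0875) = 5
levels = 5 + 1 = 6

6


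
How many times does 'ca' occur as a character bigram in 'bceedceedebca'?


Scanning 'bceedceedebca' for bigram 'ca':
  Position 0: 'bc' -> no
  Position 1: 'ce' -> no
  Position 2: 'ee' -> no
  Position 3: 'ed' -> no
  Position 4: 'dc' -> no
  Position 5: 'ce' -> no
  Position 6: 'ee' -> no
  Position 7: 'ed' -> no
  Position 8: 'de' -> no
  Position 9: 'eb' -> no
  Position 10: 'bc' -> no
  Position 11: 'ca' -> MATCH
Total matches: 1

1


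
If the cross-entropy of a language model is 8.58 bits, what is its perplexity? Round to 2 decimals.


Perplexity formula: PP = 2^H
H = 8.58
PP = 2^8.58
Decompose: 2^8.58 = 2^8 * 2^0.58
2^8 = 256, 2^0.58 ~ 1.4948492
PP ~ 256 * 1.4948492 = 382.6813952
Rounded to 2 decimals: 382.68

382.68


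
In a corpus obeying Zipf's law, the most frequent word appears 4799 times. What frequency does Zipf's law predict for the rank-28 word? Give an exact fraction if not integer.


Zipf's law: freq(rank) = f1 / rank
f1 = 4799, rank = 28
freq = 4799 / 28
GCD(4799, 28) = 1
Simplified: 4799/28

4799/28


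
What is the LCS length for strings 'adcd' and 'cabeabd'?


DP table for LCS of 'adcd' and 'cabeabd':
       c  a  b  e  a  b  d
    0  0  0  0  0  0  0  0
  a 0  0  1  1  1  1  1  1
  d 0  0  1  1  1  1  1  2
  c 0  1  1  1  1  1  1  2
  d 0  1  1  1  1  1  1  2
LCS: 'ad'
LCS length = 2

2


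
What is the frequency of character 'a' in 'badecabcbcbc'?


Scanning 'badecabcbcbc' for 'a':
  Position 1: 'a' -> MATCH (count: 1)
  Position 5: 'a' -> MATCH (count: 2)
Total occurrences of 'a': 2

2


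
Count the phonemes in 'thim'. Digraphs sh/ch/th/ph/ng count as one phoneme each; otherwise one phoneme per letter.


Parsing 'thim' greedily, digraphs first:
  'th' -> digraph (1 consonant phoneme) (phonemes so far: 1)
  'i' -> vowel phoneme (phonemes so far: 2)
  'm' -> consonant phoneme (phonemes so far: 3)
Total phonemes: 3

3


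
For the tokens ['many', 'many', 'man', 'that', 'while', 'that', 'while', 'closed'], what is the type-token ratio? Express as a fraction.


Tokens: 8
Unique types: ('closed', 'man', 'many', 'that', 'while') = 5
TTR = 5/8
Already in lowest terms.

5/8


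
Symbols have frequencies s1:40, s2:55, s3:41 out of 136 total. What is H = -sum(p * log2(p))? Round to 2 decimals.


Computing entropy H = -sum(p_i * log2(p_i)):
  s1: p = 40/136 = 0.2941, -p*log2(p) = 0.5193
  s2: p = 55/136 = 0.4044, -p*log2(p) = 0.5282
  s3: p = 41/136 = 0.3015, -p*log2(p) = 0.5215
H = sum of terms = 1.5690
Rounded to 2 decimals: 1.57

1.57


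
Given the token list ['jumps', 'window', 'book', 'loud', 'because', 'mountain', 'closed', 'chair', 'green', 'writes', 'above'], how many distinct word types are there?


Listing all tokens and tracking unique types:
  Token 1: 'jumps' -> NEW (unique so far: 1)
  Token 2: 'window' -> NEW (unique so far: 2)
  Token 3: 'book' -> NEW (unique so far: 3)
  Token 4: 'loud' -> NEW (unique so far: 4)
  Token 5: 'because' -> NEW (unique so far: 5)
  Token 6: 'mountain' -> NEW (unique so far: 6)
  Token 7: 'closed' -> NEW (unique so far: 7)
  Token 8: 'chair' -> NEW (unique so far: 8)
  Token 9: 'green' -> NEW (unique so far: 9)
  Token 10: 'writes' -> NEW (unique so far: 10)
  Token 11: 'above' -> NEW (unique so far: 11)
Unique types: ('above', 'because', 'book', 'chair', 'closed', 'green', 'jumps', 'loud', 'mountain', 'window', 'writes')
Vocabulary size: 11

11


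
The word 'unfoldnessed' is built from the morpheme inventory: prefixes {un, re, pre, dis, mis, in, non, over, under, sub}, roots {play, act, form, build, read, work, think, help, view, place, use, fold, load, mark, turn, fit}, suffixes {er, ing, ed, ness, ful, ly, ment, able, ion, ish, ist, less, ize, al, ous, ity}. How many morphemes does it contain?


Segmenting 'unfoldnessed' against the inventory:
  'un' -> prefix (morpheme 1)
  'fold' -> root (morpheme 2)
  'ness' -> suffix (morpheme 3)
  'ed' -> suffix (morpheme 4)
Total morphemes: 4

4


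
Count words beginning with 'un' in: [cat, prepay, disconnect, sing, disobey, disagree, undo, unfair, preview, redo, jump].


Checking each word for prefix 'un':
  'cat' -> no (count: 0)
  'prepay' -> no (count: 0)
  'disconnect' -> no (count: 0)
  'sing' -> no (count: 0)
  'disobey' -> no (count: 0)
  'disagree' -> no (count: 0)
  'undo' -> YES, starts with 'un' (count: 1)
  'unfair' -> YES, starts with 'un' (count: 2)
  'preview' -> no (count: 2)
  'redo' -> no (count: 2)
  'jump' -> no (count: 2)
Total with prefix 'un': 2

2


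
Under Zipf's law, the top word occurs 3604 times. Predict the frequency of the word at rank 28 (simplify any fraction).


Zipf's law: freq(rank) = f1 / rank
f1 = 3604, rank = 28
freq = 3604 / 28
GCD(3604, 28) = 4
Simplified: 901/7

901/7


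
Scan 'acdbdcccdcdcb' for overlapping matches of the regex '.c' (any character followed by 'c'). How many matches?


Pattern: .c means any character followed by 'c'.
Scanning 'acdbdcccdcdcb' position-by-position:
  Pos 0: window 'ac' -> MATCH
  Pos 1: window 'cd' -> no
  Pos 2: window 'db' -> no
  Pos 3: window 'bd' -> no
  Pos 4: window 'dc' -> MATCH
  Pos 5: window 'cc' -> MATCH
  Pos 6: window 'cc' -> MATCH
  Pos 7: window 'cd' -> no
  Pos 8: window 'dc' -> MATCH
  Pos 9: window 'cd' -> no
  Pos 10: window 'dc' -> MATCH
  Pos 11: window 'cb' -> no
  Pos 12: window 'b' -> no
Total matches: 6

6


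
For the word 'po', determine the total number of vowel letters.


Scanning each character of 'po':
  Position 1: 'p' -> consonant (running count: 0)
  Position 2: 'o' -> vowel (running count: 1)
Total vowels: 1

1


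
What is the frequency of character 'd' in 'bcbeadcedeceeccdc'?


Scanning 'bcbeadcedeceeccdc' for 'd':
  Position 5: 'd' -> MATCH (count: 1)
  Position 8: 'd' -> MATCH (count: 2)
  Position 15: 'd' -> MATCH (count: 3)
Total occurrences of 'd': 3

3


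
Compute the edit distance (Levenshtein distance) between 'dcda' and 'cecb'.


Building DP table for s1='dcda' (len 4) and s2='cecb' (len 4):
       c  e  c  b
    0  1  2  3  4
  d 1  1  2  3  4
  c 2  1  2  2  3
  d 3  2  2  3  3
  a 4  3  3  3  4
Edit distance = dp[4][4] = 4

4


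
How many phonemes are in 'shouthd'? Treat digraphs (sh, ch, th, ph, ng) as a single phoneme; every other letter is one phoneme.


Parsing 'shouthd' greedily, digraphs first:
  'sh' -> digraph (1 consonant phoneme) (phonemes so far: 1)
  'o' -> vowel phoneme (phonemes so far: 2)
  'u' -> vowel phoneme (phonemes so far: 3)
  'th' -> digraph (1 consonant phoneme) (phonemes so far: 4)
  'd' -> consonant phoneme (phonemes so far: 5)
Total phonemes: 5

5


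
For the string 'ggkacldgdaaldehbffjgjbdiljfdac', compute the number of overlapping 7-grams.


String 'ggkacldgdaaldehbffjgjbdiljfdac' has length L = 30.
Number of overlapping n-grams = L - n + 1
Substituting: 30 - 7 + 1 = 24

24


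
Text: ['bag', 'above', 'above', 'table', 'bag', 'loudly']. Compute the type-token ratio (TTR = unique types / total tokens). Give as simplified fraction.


Tokens: 6
Unique types: ('above', 'bag', 'loudly', 'table') = 4
TTR = 4/6
Simplify: divide both by 2 -> 2/3
TTR = 2/3

2/3


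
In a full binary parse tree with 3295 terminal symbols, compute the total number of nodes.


Leaf nodes (terminals): 3295
Internal nodes = n - 1 = 3295 - 1 = 3294
Total = leaves + internal = 3295 + 3294 = 6589

6589


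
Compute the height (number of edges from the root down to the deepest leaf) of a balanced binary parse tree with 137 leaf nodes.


In a balanced binary tree with n leaves the deepest leaf is ceil(log2(n)) edges below the root.
log2(137) = 7.0980
ceil(7.0980) = 8
height (edges) = 8

8


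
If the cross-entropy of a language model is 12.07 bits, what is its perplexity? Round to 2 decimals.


Perplexity formula: PP = 2^H
H = 12.07
PP = 2^12.07
Decompose: 2^12.07 = 2^12 * 2^0.07
2^12 = 4096, 2^0.07 ~ 1.0497167
PP ~ 4096 * 1.0497167 = 4299.6396032
Rounded to 2 decimals: 4299.64

4299.64


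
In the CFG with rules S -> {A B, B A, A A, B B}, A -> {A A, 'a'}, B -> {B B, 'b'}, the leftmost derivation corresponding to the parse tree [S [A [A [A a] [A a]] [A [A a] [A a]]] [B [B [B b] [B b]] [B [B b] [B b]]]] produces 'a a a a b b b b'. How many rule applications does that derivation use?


Every bracketed nonterminal node [X ...] in the tree is produced by exactly one rule application.
Reading the tree off as a leftmost derivation:
  Step 1: S  =>  A B   (applied S -> A B)
  Step 2: A B  =>  A A B   (applied A -> A A)
  Step 3: A A B  =>  A A A B   (applied A -> A A)
  Step 4: A A A B  =>  a A A B   (applied A -> a)
  Step 5: a A A B  =>  a a A B   (applied A -> a)
  Step 6: a a A B  =>  a a A A B   (applied A -> A A)
  Step 7: a a A A B  =>  a a a A B   (applied A -> a)
  Step 8: a a a A B  =>  a a a a B   (applied A -> a)
  Step 9: a a a a B  =>  a a a a B B   (applied B -> B B)
  Step 10: a a a a B B  =>  a a a a B B B   (applied B -> B B)
  Step 11: a a a a B B B  =>  a a a a b B B   (applied B -> b)
  Step 12: a a a a b B B  =>  a a a a b b B   (applied B -> b)
  Step 13: a a a a b b B  =>  a a a a b b B B   (applied B -> B B)
  Step 14: a a a a b b B B  =>  a a a a b b b B   (applied B -> b)
  Step 15: a a a a b b b B  =>  a a a a b b b b   (applied B -> b)
Final yield: a a a a b b b b
Total rewrite steps: 15

15


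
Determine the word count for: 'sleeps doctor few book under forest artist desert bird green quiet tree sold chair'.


Counting words by splitting on spaces:
  Word 1: 'sleeps'
  Word 2: 'doctor'
  Word 3: 'few'
  Word 4: 'book'
  Word 5: 'under'
  Word 6: 'forest'
  Word 7: 'artist'
  Word 8: 'desert'
  Word 9: 'bird'
  Word 10: 'green'
  Word 11: 'quiet'
  Word 12: 'tree'
  Word 13: 'sold'
  Word 14: 'chair'
Total words: 14

14


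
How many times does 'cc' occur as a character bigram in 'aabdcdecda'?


Scanning 'aabdcdecda' for bigram 'cc':
  Position 0: 'aa' -> no
  Position 1: 'ab' -> no
  Position 2: 'bd' -> no
  Position 3: 'dc' -> no
  Position 4: 'cd' -> no
  Position 5: 'de' -> no
  Position 6: 'ec' -> no
  Position 7: 'cd' -> no
  Position 8: 'da' -> no
Total matches: 0

0


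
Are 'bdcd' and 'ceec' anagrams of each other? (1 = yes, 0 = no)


Sort characters of 'bdcd': 'bcdd'
Sort characters of 'ceec': 'ccee'
Sorted forms differ -> they are NOT anagrams
Result: 0

0


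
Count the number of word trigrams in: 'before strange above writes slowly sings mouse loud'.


Word trigrams from [8] words:
  Trigram 1: (before strange above)
  Trigram 2: (strange above writes)
  Trigram 3: (above writes slowly)
  Trigram 4: (writes slowly sings)
  Trigram 5: (slowly sings mouse)
  Trigram 6: (sings mouse loud)
Total word trigrams: 8 - 2 = 6

6


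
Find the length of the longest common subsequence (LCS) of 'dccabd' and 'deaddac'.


DP table for LCS of 'dccabd' and 'deaddac':
       d  e  a  d  d  a  c
    0  0  0  0  0  0  0  0
  d 0  1  1  1  1  1  1  1
  c 0  1  1  1  1  1  1  2
  c 0  1  1  1  1  1  1  2
  a 0  1  1  2  2  2  2  2
  b 0  1  1  2  2  2  2  2
  d 0  1  1  2  3  3  3  3
LCS: 'dad'
LCS length = 3

3


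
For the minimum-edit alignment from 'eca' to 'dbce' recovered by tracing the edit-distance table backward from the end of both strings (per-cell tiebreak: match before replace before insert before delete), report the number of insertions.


Edit distance = 3. Backtracking from cell (3, 4) with preference match > replace > insert > delete,
then listing the resulting alignment 'eca' -> 'dbce' left to right:
  Step 1: insert 'd' [insertion #1]
  Step 2: replace e->b
  Step 3: keep 'c'
  Step 4: replace a->e
Total insertions: 1

1


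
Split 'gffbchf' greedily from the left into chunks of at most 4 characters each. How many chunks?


'gffbchf' has 7 characters.
Chunking with max size 4:
  Chunk 1: 'gffb' (positions 0-3)
  Chunk 2: 'chf' (positions 4-6)
Total chunks: ceil(7 / 4) = 2

2


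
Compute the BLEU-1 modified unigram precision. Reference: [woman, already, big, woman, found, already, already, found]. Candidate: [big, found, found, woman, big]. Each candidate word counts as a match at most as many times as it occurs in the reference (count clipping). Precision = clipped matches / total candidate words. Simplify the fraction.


Reference word counts: {'already': 3, 'big': 1, 'found': 2, 'woman': 2}
Checking each candidate word (with clipping):
  'big' -> in reference (ref count 1, used 1/1) -> match (matches: 1)
  'found' -> in reference (ref count 2, used 1/2) -> match (matches: 2)
  'found' -> in reference (ref count 2, used 2/2) -> match (matches: 3)
  'woman' -> in reference (ref count 2, used 1/2) -> match (matches: 4)
  'big' -> ref count 1 already used up (1/1) -> clipped, no match (matches: 4)
Clipped matches: 4, Candidate length: 5
Precision = 4/5

4/5


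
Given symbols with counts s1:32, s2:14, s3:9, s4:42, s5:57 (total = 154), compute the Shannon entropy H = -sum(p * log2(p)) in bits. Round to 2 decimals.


Computing entropy H = -sum(p_i * log2(p_i)):
  s1: p = 32/154 = 0.2078, -p*log2(p) = 0.4710
  s2: p = 14/154 = 0.0909, -p*log2(p) = 0.3145
  s3: p = 9/154 = 0.0584, -p*log2(p) = 0.2394
  s4: p = 42/154 = 0.2727, -p*log2(p) = 0.5112
  s5: p = 57/154 = 0.3701, -p*log2(p) = 0.5307
H = sum of terms = 2.0668
Rounded to 2 decimals: 2.07

2.07


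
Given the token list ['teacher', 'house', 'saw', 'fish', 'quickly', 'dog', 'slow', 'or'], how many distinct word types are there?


Listing all tokens and tracking unique types:
  Token 1: 'teacher' -> NEW (unique so far: 1)
  Token 2: 'house' -> NEW (unique so far: 2)
  Token 3: 'saw' -> NEW (unique so far: 3)
  Token 4: 'fish' -> NEW (unique so far: 4)
  Token 5: 'quickly' -> NEW (unique so far: 5)
  Token 6: 'dog' -> NEW (unique so far: 6)
  Token 7: 'slow' -> NEW (unique so far: 7)
  Token 8: 'or' -> NEW (unique so far: 8)
Unique types: ('dog', 'fish', 'house', 'or', 'quickly', 'saw', 'slow', 'teacher')
Vocabulary size: 8

8


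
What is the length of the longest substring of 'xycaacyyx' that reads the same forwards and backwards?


Scanning 'xycaacyyx' for palindromic substrings.
Substring at positions 1-6: 'ycaacy'.
Check: reverse('ycaacy') = 'ycaacy' -> palindrome confirmed.
Neighbouring characters ('x' / 'y') break symmetry, so it cannot extend further.
No longer palindromic substring exists; longest length = 6

6


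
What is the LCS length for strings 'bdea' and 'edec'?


DP table for LCS of 'bdea' and 'edec':
       e  d  e  c
    0  0  0  0  0
  b 0  0  0  0  0
  d 0  0  1  1  1
  e 0  1  1  2  2
  a 0  1  1  2  2
LCS: 'de'
LCS length = 2

2


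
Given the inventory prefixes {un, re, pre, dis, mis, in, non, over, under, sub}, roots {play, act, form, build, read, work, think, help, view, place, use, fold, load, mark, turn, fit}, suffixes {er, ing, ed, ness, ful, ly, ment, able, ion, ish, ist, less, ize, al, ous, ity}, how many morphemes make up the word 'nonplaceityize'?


Segmenting 'nonplaceityize' against the inventory:
  'non' -> prefix (morpheme 1)
  'place' -> root (morpheme 2)
  'ity' -> suffix (morpheme 3)
  'ize' -> suffix (morpheme 4)
Total morphemes: 4

4


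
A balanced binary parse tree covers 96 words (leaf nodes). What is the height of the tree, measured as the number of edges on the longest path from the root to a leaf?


In a balanced binary tree with n leaves the deepest leaf is ceil(log2(n)) edges below the root.
log2(96) = 6.5850
ceil(6.5850) = 7
height (edges) = 7

7


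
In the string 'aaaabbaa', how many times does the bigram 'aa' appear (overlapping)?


Scanning 'aaaabbaa' for bigram 'aa':
  Position 0: 'aa' -> MATCH
  Position 1: 'aa' -> MATCH
  Position 2: 'aa' -> MATCH
  Position 3: 'ab' -> no
  Position 4: 'bb' -> no
  Position 5: 'ba' -> no
  Position 6: 'aa' -> MATCH
Total matches: 4

4


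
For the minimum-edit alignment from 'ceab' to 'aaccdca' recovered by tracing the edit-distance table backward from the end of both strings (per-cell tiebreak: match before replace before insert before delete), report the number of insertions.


Edit distance = 6. Backtracking from cell (4, 7) with preference match > replace > insert > delete,
then listing the resulting alignment 'ceab' -> 'aaccdca' left to right:
  Step 1: insert 'a' [insertion #1]
  Step 2: insert 'a' [insertion #2]
  Step 3: insert 'c' [insertion #3]
  Step 4: keep 'c'
  Step 5: replace e->d
  Step 6: replace a->c
  Step 7: replace b->a
Total insertions: 3

3


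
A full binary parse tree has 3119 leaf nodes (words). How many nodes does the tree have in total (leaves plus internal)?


Leaf nodes (terminals): 3119
Internal nodes = n - 1 = 3119 - 1 = 3118
Total = leaves + internal = 3119 + 3118 = 6237

6237


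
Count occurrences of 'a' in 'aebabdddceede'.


Scanning 'aebabdddceede' for 'a':
  Position 0: 'a' -> MATCH (count: 1)
  Position 3: 'a' -> MATCH (count: 2)
Total occurrences of 'a': 2

2


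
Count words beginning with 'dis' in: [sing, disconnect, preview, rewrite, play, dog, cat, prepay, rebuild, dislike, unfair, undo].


Checking each word for prefix 'dis':
  'sing' -> no (count: 0)
  'disconnect' -> YES, starts with 'dis' (count: 1)
  'preview' -> no (count: 1)
  'rewrite' -> no (count: 1)
  'play' -> no (count: 1)
  'dog' -> no (count: 1)
  'cat' -> no (count: 1)
  'prepay' -> no (count: 1)
  'rebuild' -> no (count: 1)
  'dislike' -> YES, starts with 'dis' (count: 2)
  'unfair' -> no (count: 2)
  'undo' -> no (count: 2)
Total with prefix 'dis': 2

2


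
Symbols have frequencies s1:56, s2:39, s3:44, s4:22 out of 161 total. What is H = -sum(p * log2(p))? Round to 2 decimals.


Computing entropy H = -sum(p_i * log2(p_i)):
  s1: p = 56/161 = 0.3478, -p*log2(p) = 0.5299
  s2: p = 39/161 = 0.2422, -p*log2(p) = 0.4955
  s3: p = 44/161 = 0.2733, -p*log2(p) = 0.5115
  s4: p = 22/161 = 0.1366, -p*log2(p) = 0.3924
H = sum of terms = 1.9293
Rounded to 2 decimals: 1.93

1.93


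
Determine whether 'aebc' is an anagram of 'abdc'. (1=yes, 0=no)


Sort characters of 'aebc': 'abce'
Sort characters of 'abdc': 'abcd'
Sorted forms differ -> they are NOT anagrams
Result: 0

0


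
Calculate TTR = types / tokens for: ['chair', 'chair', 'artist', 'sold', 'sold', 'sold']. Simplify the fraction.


Tokens: 6
Unique types: ('artist', 'chair', 'sold') = 3
TTR = 3/6
Simplify: divide both by 3 -> 1/2
TTR = 1/2

1/2


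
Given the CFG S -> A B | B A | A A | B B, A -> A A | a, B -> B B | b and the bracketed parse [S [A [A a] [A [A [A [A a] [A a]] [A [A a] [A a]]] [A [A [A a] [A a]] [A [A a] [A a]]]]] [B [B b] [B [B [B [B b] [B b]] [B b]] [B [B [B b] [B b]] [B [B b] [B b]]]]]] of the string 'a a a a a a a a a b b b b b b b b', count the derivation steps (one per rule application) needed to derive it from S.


Every bracketed nonterminal node [X ...] in the tree is produced by exactly one rule application.
Reading the tree off as a leftmost derivation:
  Step 1: S  =>  A B   (applied S -> A B)
  Step 2: A B  =>  A A B   (applied A -> A A)
  Step 3: A A B  =>  a A B   (applied A -> a)
  Step 4: a A B  =>  a A A B   (applied A -> A A)
  Step 5: a A A B  =>  a A A A B   (applied A -> A A)
  Step 6: a A A A B  =>  a A A A A B   (applied A -> A A)
  Step 7: a A A A A B  =>  a a A A A B   (applied A -> a)
  Step 8: a a A A A B  =>  a a a A A B   (applied A -> a)
  Step 9: a a a A A B  =>  a a a A A A B   (applied A -> A A)
  Step 10: a a a A A A B  =>  a a a a A A B   (applied A -> a)
  Step 11: a a a a A A B  =>  a a a a a A B   (applied A -> a)
  Step 12: a a a a a A B  =>  a a a a a A A B   (applied A -> A A)
  Step 13: a a a a a A A B  =>  a a a a a A A A B   (applied A -> A A)
  Step 14: a a a a a A A A B  =>  a a a a a a A A B   (applied A -> a)
  Step 15: a a a a a a A A B  =>  a a a a a a a A B   (applied A -> a)
  Step 16: a a a a a a a A B  =>  a a a a a a a A A B   (applied A -> A A)
  Step 17: a a a a a a a A A B  =>  a a a a a a a a A B   (applied A -> a)
  Step 18: a a a a a a a a A B  =>  a a a a a a a a a B   (applied A -> a)
  Step 19: a a a a a a a a a B  =>  a a a a a a a a a B B   (applied B -> B B)
  Step 20: a a a a a a a a a B B  =>  a a a a a a a a a b B   (applied B -> b)
  Step 21: a a a a a a a a a b B  =>  a a a a a a a a a b B B   (applied B -> B B)
  Step 22: a a a a a a a a a b B B  =>  a a a a a a a a a b B B B   (applied B -> B B)
  Step 23: a a a a a a a a a b B B B  =>  a a a a a a a a a b B B B B   (applied B -> B B)
  Step 24: a a a a a a a a a b B B B B  =>  a a a a a a a a a b b B B B   (applied B -> b)
  Step 25: a a a a a a a a a b b B B B  =>  a a a a a a a a a b b b B B   (applied B -> b)
  Step 26: a a a a a a a a a b b b B B  =>  a a a a a a a a a b b b b B   (applied B -> b)
  Step 27: a a a a a a a a a b b b b B  =>  a a a a a a a a a b b b b B B   (applied B -> B B)
  Step 28: a a a a a a a a a b b b b B B  =>  a a a a a a a a a b b b b B B B   (applied B -> B B)
  Step 29: a a a a a a a a a b b b b B B B  =>  a a a a a a a a a b b b b b B B   (applied B -> b)
  Step 30: a a a a a a a a a b b b b b B B  =>  a a a a a a a a a b b b b b b B   (applied B -> b)
  Step 31: a a a a a a a a a b b b b b b B  =>  a a a a a a a a a b b b b b b B B   (applied B -> B B)
  Step 32: a a a a a a a a a b b b b b b B B  =>  a a a a a a a a a b b b b b b b B   (applied B -> b)
  Step 33: a a a a a a a a a b b b b b b b B  =>  a a a a a a a a a b b b b b b b b   (applied B -> b)
Final yield: a a a a a a a a a b b b b b b b b
Total rewrite steps: 33

33


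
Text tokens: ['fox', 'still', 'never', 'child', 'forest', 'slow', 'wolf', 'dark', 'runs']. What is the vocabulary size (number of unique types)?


Listing all tokens and tracking unique types:
  Token 1: 'fox' -> NEW (unique so far: 1)
  Token 2: 'still' -> NEW (unique so far: 2)
  Token 3: 'never' -> NEW (unique so far: 3)
  Token 4: 'child' -> NEW (unique so far: 4)
  Token 5: 'forest' -> NEW (unique so far: 5)
  Token 6: 'slow' -> NEW (unique so far: 6)
  Token 7: 'wolf' -> NEW (unique so far: 7)
  Token 8: 'dark' -> NEW (unique so far: 8)
  Token 9: 'runs' -> NEW (unique so far: 9)
Unique types: ('child', 'dark', 'forest', 'fox', 'never', 'runs', 'slow', 'still', 'wolf')
Vocabulary size: 9

9


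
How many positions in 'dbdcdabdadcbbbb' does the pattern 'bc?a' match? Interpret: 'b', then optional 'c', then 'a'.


Pattern: bc?a means 'b', then optional 'c', then 'a'.
Scanning 'dbdcdabdadcbbbb' position-by-position:
  Pos 0: window 'dbd' -> no
  Pos 1: window 'bdc' -> no
  Pos 2: window 'dcd' -> no
  Pos 3: window 'cda' -> no
  Pos 4: window 'dab' -> no
  Pos 5: window 'abd' -> no
  Pos 6: window 'bda' -> no
  Pos 7: window 'dad' -> no
  Pos 8: window 'adc' -> no
  Pos 9: window 'dcb' -> no
  Pos 10: window 'cbb' -> no
  Pos 11: window 'bbb' -> no
  Pos 12: window 'bbb' -> no
  Pos 13: window 'bb' -> no
  Pos 14: window 'b' -> no
Total matches: 0

0


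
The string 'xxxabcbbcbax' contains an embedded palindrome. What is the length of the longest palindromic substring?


Scanning 'xxxabcbbcbax' for palindromic substrings.
Substring at positions 2-11: 'xabcbbcbax'.
Check: reverse('xabcbbcbax') = 'xabcbbcbax' -> palindrome confirmed.
Neighbouring characters ('x' / '-') break symmetry, so it cannot extend further.
No longer palindromic substring exists; longest length = 10

10


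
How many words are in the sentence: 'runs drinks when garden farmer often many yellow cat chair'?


Counting words by splitting on spaces:
  Word 1: 'runs'
  Word 2: 'drinks'
  Word 3: 'when'
  Word 4: 'garden'
  Word 5: 'farmer'
  Word 6: 'often'
  Word 7: 'many'
  Word 8: 'yellow'
  Word 9: 'cat'
  Word 10: 'chair'
Total words: 10

10


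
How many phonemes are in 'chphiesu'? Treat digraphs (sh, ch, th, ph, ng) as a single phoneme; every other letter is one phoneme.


Parsing 'chphiesu' greedily, digraphs first:
  'ch' -> digraph (1 consonant phoneme) (phonemes so far: 1)
  'ph' -> digraph (1 consonant phoneme) (phonemes so far: 2)
  'i' -> vowel phoneme (phonemes so far: 3)
  'e' -> vowel phoneme (phonemes so far: 4)
  's' -> consonant phoneme (phonemes so far: 5)
  'u' -> vowel phoneme (phonemes so far: 6)
Total phonemes: 6

6


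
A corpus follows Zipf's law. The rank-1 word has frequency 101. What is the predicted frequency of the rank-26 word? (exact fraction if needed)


Zipf's law: freq(rank) = f1 / rank
f1 = 101, rank = 26
freq = 101 / 26
GCD(101, 26) = 1
Simplified: 101/26

101/26


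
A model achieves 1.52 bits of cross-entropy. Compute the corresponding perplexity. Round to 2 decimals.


Perplexity formula: PP = 2^H
H = 1.52
PP = 2^1.52
Decompose: 2^1.52 = 2^1 * 2^0.52
2^1 = 2, 2^0.52 ~ 1.4339552
PP ~ 2 * 1.4339552 = 2.8679104
Rounded to 2 decimals: 2.87

2.87


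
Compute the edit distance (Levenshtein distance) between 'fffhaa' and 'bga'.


Building DP table for s1='fffhaa' (len 6) and s2='bga' (len 3):
       b  g  a
    0  1  2  3
  f 1  1  2  3
  f 2  2  2  3
  f 3  3  3  3
  h 4  4  4  4
  a 5  5  5  4
  a 6  6  6  5
Edit distance = dp[6][3] = 5

5


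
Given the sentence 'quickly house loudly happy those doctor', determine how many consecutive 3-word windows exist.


Word trigrams from [6] words:
  Trigram 1: (quickly house loudly)
  Trigram 2: (house loudly happy)
  Trigram 3: (loudly happy those)
  Trigram 4: (happy those doctor)
Total word trigrams: 6 - 2 = 4

4


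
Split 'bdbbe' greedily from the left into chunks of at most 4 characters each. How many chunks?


'bdbbe' has 5 characters.
Chunking with max size 4:
  Chunk 1: 'bdbb' (positions 0-3)
  Chunk 2: 'e' (positions 4-4)
Total chunks: ceil(5 / 4) = 2

2


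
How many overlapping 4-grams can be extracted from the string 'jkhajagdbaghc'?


String 'jkhajagdbaghc' has length L = 13.
Number of overlapping n-grams = L - n + 1
Substituting: 13 - 4 + 1 = 10

10


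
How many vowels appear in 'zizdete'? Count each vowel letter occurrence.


Scanning each character of 'zizdete':
  Position 1: 'z' -> consonant (running count: 0)
  Position 2: 'i' -> vowel (running count: 1)
  Position 3: 'z' -> consonant (running count: 1)
  Position 4: 'd' -> consonant (running count: 1)
  Position 5: 'e' -> vowel (running count: 2)
  Position 6: 't' -> consonant (running count: 2)
  Position 7: 'e' -> vowel (running count: 3)
Total vowels: 3

3


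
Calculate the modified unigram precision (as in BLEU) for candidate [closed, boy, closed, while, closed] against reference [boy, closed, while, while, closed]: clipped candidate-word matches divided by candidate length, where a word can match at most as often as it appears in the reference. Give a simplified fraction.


Reference word counts: {'boy': 1, 'closed': 2, 'while': 2}
Checking each candidate word (with clipping):
  'closed' -> in reference (ref count 2, used 1/2) -> match (matches: 1)
  'boy' -> in reference (ref count 1, used 1/1) -> match (matches: 2)
  'closed' -> in reference (ref count 2, used 2/2) -> match (matches: 3)
  'while' -> in reference (ref count 2, used 1/2) -> match (matches: 4)
  'closed' -> ref count 2 already used up (2/2) -> clipped, no match (matches: 4)
Clipped matches: 4, Candidate length: 5
Precision = 4/5

4/5


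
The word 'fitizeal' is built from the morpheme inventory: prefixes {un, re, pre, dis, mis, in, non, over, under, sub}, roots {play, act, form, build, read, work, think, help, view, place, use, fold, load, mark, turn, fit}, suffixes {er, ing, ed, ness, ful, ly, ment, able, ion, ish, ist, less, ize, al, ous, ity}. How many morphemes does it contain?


Segmenting 'fitizeal' against the inventory:
  'fit' -> root (morpheme 1)
  'ize' -> suffix (morpheme 2)
  'al' -> suffix (morpheme 3)
Total morphemes: 3

3


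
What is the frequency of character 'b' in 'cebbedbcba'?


Scanning 'cebbedbcba' for 'b':
  Position 2: 'b' -> MATCH (count: 1)
  Position 3: 'b' -> MATCH (count: 2)
  Position 6: 'b' -> MATCH (count: 3)
  Position 8: 'b' -> MATCH (count: 4)
Total occurrences of 'b': 4

4


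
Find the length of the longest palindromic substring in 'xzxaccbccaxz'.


Scanning 'xzxaccbccaxz' for palindromic substrings.
Substring at positions 1-11: 'zxaccbccaxz'.
Check: reverse('zxaccbccaxz') = 'zxaccbccaxz' -> palindrome confirmed.
Neighbouring characters ('x' / '-') break symmetry, so it cannot extend further.
No longer palindromic substring exists; longest length = 11

11


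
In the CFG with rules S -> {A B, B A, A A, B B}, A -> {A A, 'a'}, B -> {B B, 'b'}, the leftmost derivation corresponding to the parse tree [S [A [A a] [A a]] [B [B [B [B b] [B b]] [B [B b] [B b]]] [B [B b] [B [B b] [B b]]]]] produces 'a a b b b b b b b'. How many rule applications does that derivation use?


Every bracketed nonterminal node [X ...] in the tree is produced by exactly one rule application.
Reading the tree off as a leftmost derivation:
  Step 1: S  =>  A B   (applied S -> A B)
  Step 2: A B  =>  A A B   (applied A -> A A)
  Step 3: A A B  =>  a A B   (applied A -> a)
  Step 4: a A B  =>  a a B   (applied A -> a)
  Step 5: a a B  =>  a a B B   (applied B -> B B)
  Step 6: a a B B  =>  a a B B B   (applied B -> B B)
  Step 7: a a B B B  =>  a a B B B B   (applied B -> B B)
  Step 8: a a B B B B  =>  a a b B B B   (applied B -> b)
  Step 9: a a b B B B  =>  a a b b B B   (applied B -> b)
  Step 10: a a b b B B  =>  a a b b B B B   (applied B -> B B)
  Step 11: a a b b B B B  =>  a a b b b B B   (applied B -> b)
  Step 12: a a b b b B B  =>  a a b b b b B   (applied B -> b)
  Step 13: a a b b b b B  =>  a a b b b b B B   (applied B -> B B)
  Step 14: a a b b b b B B  =>  a a b b b b b B   (applied B -> b)
  Step 15: a a b b b b b B  =>  a a b b b b b B B   (applied B -> B B)
  Step 16: a a b b b b b B B  =>  a a b b b b b b B   (applied B -> b)
  Step 17: a a b b b b b b B  =>  a a b b b b b b b   (applied B -> b)
Final yield: a a b b b b b b b
Total rewrite steps: 17

17


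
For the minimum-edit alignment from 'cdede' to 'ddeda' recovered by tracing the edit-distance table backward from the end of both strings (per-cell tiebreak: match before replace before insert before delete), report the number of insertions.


Edit distance = 2. Backtracking from cell (5, 5) with preference match > replace > insert > delete,
then listing the resulting alignment 'cdede' -> 'ddeda' left to right:
  Step 1: replace c->d
  Step 2: keep 'd'
  Step 3: keep 'e'
  Step 4: keep 'd'
  Step 5: replace e->a
Total insertions: 0

0


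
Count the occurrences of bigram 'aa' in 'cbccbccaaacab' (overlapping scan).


Scanning 'cbccbccaaacab' for bigram 'aa':
  Position 0: 'cb' -> no
  Position 1: 'bc' -> no
  Position 2: 'cc' -> no
  Position 3: 'cb' -> no
  Position 4: 'bc' -> no
  Position 5: 'cc' -> no
  Position 6: 'ca' -> no
  Position 7: 'aa' -> MATCH
  Position 8: 'aa' -> MATCH
  Position 9: 'ac' -> no
  Position 10: 'ca' -> no
  Position 11: 'ab' -> no
Total matches: 2

2


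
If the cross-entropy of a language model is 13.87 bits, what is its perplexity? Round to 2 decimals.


Perplexity formula: PP = 2^H
H = 13.87
PP = 2^13.87
Decompose: 2^13.87 = 2^13 * 2^0.87
2^13 = 8192, 2^0.87 ~ 1.8276629
PP ~ 8192 * 1.8276629 = 14972.2144768
Rounded to 2 decimals: 14972.21

14972.21


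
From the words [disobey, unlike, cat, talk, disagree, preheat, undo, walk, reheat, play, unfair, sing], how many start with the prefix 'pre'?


Checking each word for prefix 'pre':
  'disobey' -> no (count: 0)
  'unlike' -> no (count: 0)
  'cat' -> no (count: 0)
  'talk' -> no (count: 0)
  'disagree' -> no (count: 0)
  'preheat' -> YES, starts with 'pre' (count: 1)
  'undo' -> no (count: 1)
  'walk' -> no (count: 1)
  'reheat' -> no (count: 1)
  'play' -> no (count: 1)
  'unfair' -> no (count: 1)
  'sing' -> no (count: 1)
Total with prefix 'pre': 1

1


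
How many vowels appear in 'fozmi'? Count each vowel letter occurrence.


Scanning each character of 'fozmi':
  Position 1: 'f' -> consonant (running count: 0)
  Position 2: 'o' -> vowel (running count: 1)
  Position 3: 'z' -> consonant (running count: 1)
  Position 4: 'm' -> consonant (running count: 1)
  Position 5: 'i' -> vowel (running count: 2)
Total vowels: 2

2


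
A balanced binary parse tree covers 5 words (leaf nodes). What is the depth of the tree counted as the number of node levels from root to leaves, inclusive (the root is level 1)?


In a balanced binary tree with n leaves the deepest leaf is ceil(log2(n)) edges below the root,
so counting node levels inclusive of root and leaves gives ceil(log2(n)) + 1 levels.
log2(5) = 2.3219
ceil(2.3219) = 3
levels = 3 + 1 = 4

4


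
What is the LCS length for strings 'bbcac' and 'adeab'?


DP table for LCS of 'bbcac' and 'adeab':
       a  d  e  a  b
    0  0  0  0  0  0
  b 0  0  0  0  0  1
  b 0  0  0  0  0  1
  c 0  0  0  0  0  1
  a 0  1  1  1  1  1
  c 0  1  1  1  1  1
LCS: 'b'
LCS length = 1

1


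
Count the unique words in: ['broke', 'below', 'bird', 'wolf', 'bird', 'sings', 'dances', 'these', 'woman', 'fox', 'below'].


Listing all tokens and tracking unique types:
  Token 1: 'broke' -> NEW (unique so far: 1)
  Token 2: 'below' -> NEW (unique so far: 2)
  Token 3: 'bird' -> NEW (unique so far: 3)
  Token 4: 'wolf' -> NEW (unique so far: 4)
  Token 5: 'bird' -> duplicate (unique so far: 4)
  Token 6: 'sings' -> NEW (unique so far: 5)
  Token 7: 'dances' -> NEW (unique so far: 6)
  Token 8: 'these' -> NEW (unique so far: 7)
  Token 9: 'woman' -> NEW (unique so far: 8)
  Token 10: 'fox' -> NEW (unique so far: 9)
  Token 11: 'below' -> duplicate (unique so far: 9)
Unique types: ('below', 'bird', 'broke', 'dances', 'fox', 'sings', 'these', 'wolf', 'woman')
Vocabulary size: 9

9


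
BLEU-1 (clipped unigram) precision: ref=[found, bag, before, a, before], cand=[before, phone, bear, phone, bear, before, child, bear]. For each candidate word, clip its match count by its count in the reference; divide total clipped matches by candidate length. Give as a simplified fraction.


Reference word counts: {'a': 1, 'bag': 1, 'before': 2, 'found': 1}
Checking each candidate word (with clipping):
  'before' -> in reference (ref count 2, used 1/2) -> match (matches: 1)
  'phone' -> not in reference -> no match (matches: 1)
  'bear' -> not in reference -> no match (matches: 1)
  'phone' -> not in reference -> no match (matches: 1)
  'bear' -> not in reference -> no match (matches: 1)
  'before' -> in reference (ref count 2, used 2/2) -> match (matches: 2)
  'child' -> not in reference -> no match (matches: 2)
  'bear' -> not in reference -> no match (matches: 2)
Clipped matches: 2, Candidate length: 8
Precision = 2/8 = 1/4

1/4


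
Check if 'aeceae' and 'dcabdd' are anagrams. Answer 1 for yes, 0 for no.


Sort characters of 'aeceae': 'aaceee'
Sort characters of 'dcabdd': 'abcddd'
Sorted forms differ -> they are NOT anagrams
Result: 0

0


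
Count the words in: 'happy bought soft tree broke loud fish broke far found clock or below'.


Counting words by splitting on spaces:
  Word 1: 'happy'
  Word 2: 'bought'
  Word 3: 'soft'
  Word 4: 'tree'
  Word 5: 'broke'
  Word 6: 'loud'
  Word 7: 'fish'
  Word 8: 'broke'
  Word 9: 'far'
  Word 10: 'found'
  Word 11: 'clock'
  Word 12: 'or'
  Word 13: 'below'
Total words: 13

13


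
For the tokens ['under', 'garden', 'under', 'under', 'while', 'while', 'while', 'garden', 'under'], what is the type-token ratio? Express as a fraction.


Tokens: 9
Unique types: ('garden', 'under', 'while') = 3
TTR = 3/9
Simplify: divide both by 3 -> 1/3
TTR = 1/3

1/3


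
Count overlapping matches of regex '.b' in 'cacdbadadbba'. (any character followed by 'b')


Pattern: .b means any character followed by 'b'.
Scanning 'cacdbadadbba' position-by-position:
  Pos 0: window 'ca' -> no
  Pos 1: window 'ac' -> no
  Pos 2: window 'cd' -> no
  Pos 3: window 'db' -> MATCH
  Pos 4: window 'ba' -> no
  Pos 5: window 'ad' -> no
  Pos 6: window 'da' -> no
  Pos 7: window 'ad' -> no
  Pos 8: window 'db' -> MATCH
  Pos 9: window 'bb' -> MATCH
  Pos 10: window 'ba' -> no
  Pos 11: window 'a' -> no
Total matches: 3

3


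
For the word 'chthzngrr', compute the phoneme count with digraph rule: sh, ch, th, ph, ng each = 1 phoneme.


Parsing 'chthzngrr' greedily, digraphs first:
  'ch' -> digraph (1 consonant phoneme) (phonemes so far: 1)
  'th' -> digraph (1 consonant phoneme) (phonemes so far: 2)
  'z' -> consonant phoneme (phonemes so far: 3)
  'ng' -> digraph (1 consonant phoneme) (phonemes so far: 4)
  'r' -> consonant phoneme (phonemes so far: 5)
  'r' -> consonant phoneme (phonemes so far: 6)
Total phonemes: 6

6


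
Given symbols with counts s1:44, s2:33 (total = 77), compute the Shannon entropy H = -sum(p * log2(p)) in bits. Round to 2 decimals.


Computing entropy H = -sum(p_i * log2(p_i)):
  s1: p = 44/77 = 0.5714, -p*log2(p) = 0.4613
  s2: p = 33/77 = 0.4286, -p*log2(p) = 0.5239
H = sum of terms = 0.9852
Rounded to 2 decimals: 0.99

0.99


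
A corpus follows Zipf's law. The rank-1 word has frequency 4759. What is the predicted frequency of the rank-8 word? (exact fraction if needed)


Zipf's law: freq(rank) = f1 / rank
f1 = 4759, rank = 8
freq = 4759 / 8
GCD(4759, 8) = 1
Simplified: 4759/8

4759/8


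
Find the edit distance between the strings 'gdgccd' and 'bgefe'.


Building DP table for s1='gdgccd' (len 6) and s2='bgefe' (len 5):
       b  g  e  f  e
    0  1  2  3  4  5
  g 1  1  1  2  3  4
  d 2  2  2  2  3  4
  g 3  3  2  3  3  4
  c 4  4  3  3  4  4
  c 5  5  4  4  4  5
  d 6  6  5  5  5  5
Edit distance = dp[6][5] = 5

5


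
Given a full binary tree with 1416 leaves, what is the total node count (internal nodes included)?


Leaf nodes (terminals): 1416
Internal nodes = n - 1 = 1416 - 1 = 1415
Total = leaves + internal = 1416 + 1415 = 2831

2831


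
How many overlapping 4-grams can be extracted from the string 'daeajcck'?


String 'daeajcck' has length L = 8.
Number of overlapping n-grams = L - n + 1
Substituting: 8 - 4 + 1 = 5

5


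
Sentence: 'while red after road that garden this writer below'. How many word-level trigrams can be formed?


Word trigrams from [9] words:
  Trigram 1: (while red after)
  Trigram 2: (red after road)
  Trigram 3: (after road that)
  Trigram 4: (road that garden)
  Trigram 5: (that garden this)
  Trigram 6: (garden this writer)
  Trigram 7: (this writer below)
Total word trigrams: 9 - 2 = 7

7


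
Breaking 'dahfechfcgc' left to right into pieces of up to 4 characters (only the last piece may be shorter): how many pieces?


'dahfechfcgc' has 11 characters.
Chunking with max size 4:
  Chunk 1: 'dahf' (positions 0-3)
  Chunk 2: 'echf' (positions 4-7)
  Chunk 3: 'cgc' (positions 8-10)
Total chunks: ceil(11 / 4) = 3

3


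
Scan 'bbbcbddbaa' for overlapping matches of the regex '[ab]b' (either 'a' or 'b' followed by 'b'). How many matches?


Pattern: [ab]b means either 'a' or 'b' followed by 'b'.
Scanning 'bbbcbddbaa' position-by-position:
  Pos 0: window 'bb' -> MATCH
  Pos 1: window 'bb' -> MATCH
  Pos 2: window 'bc' -> no
  Pos 3: window 'cb' -> no
  Pos 4: window 'bd' -> no
  Pos 5: window 'dd' -> no
  Pos 6: window 'db' -> no
  Pos 7: window 'ba' -> no
  Pos 8: window 'aa' -> no
  Pos 9: window 'a' -> no
Total matches: 2

2


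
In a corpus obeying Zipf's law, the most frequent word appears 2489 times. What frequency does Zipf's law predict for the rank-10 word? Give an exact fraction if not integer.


Zipf's law: freq(rank) = f1 / rank
f1 = 2489, rank = 10
freq = 2489 / 10
GCD(2489, 10) = 1
Simplified: 2489/10

2489/10


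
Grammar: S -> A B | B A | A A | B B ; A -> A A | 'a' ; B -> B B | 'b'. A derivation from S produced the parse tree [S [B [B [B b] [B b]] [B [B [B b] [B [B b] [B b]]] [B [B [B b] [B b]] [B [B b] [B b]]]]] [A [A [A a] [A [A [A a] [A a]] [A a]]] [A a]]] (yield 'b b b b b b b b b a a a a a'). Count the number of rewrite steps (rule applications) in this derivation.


Every bracketed nonterminal node [X ...] in the tree is produced by exactly one rule application.
Reading the tree off as a leftmost derivation:
  Step 1: S  =>  B A   (applied S -> B A)
  Step 2: B A  =>  B B A   (applied B -> B B)
  Step 3: B B A  =>  B B B A   (applied B -> B B)
  Step 4: B B B A  =>  b B B A   (applied B -> b)
  Step 5: b B B A  =>  b b B A   (applied B -> b)
  Step 6: b b B A  =>  b b B B A   (applied B -> B B)
  Step 7: b b B B A  =>  b b B B B A   (applied B -> B B)
  Step 8: b b B B B A  =>  b b b B B A   (applied B -> b)
  Step 9: b b b B B A  =>  b b b B B B A   (applied B -> B B)
  Step 10: b b b B B B A  =>  b b b b B B A   (applied B -> b)
  Step 11: b b b b B B A  =>  b b b b b B A   (applied B -> b)
  Step 12: b b b b b B A  =>  b b b b b B B A   (applied B -> B B)
  Step 13: b b b b b B B A  =>  b b b b b B B B A   (applied B -> B B)
  Step 14: b b b b b B B B A  =>  b b b b b b B B A   (applied B -> b)
  Step 15: b b b b b b B B A  =>  b b b b b b b B A   (applied B -> b)
  Step 16: b b b b b b b B A  =>  b b b b b b b B B A   (applied B -> B B)
  Step 17: b b b b b b b B B A  =>  b b b b b b b b B A   (applied B -> b)
  Step 18: b b b b b b b b B A  =>  b b b b b b b b b A   (applied B -> b)
  Step 19: b b b b b b b b b A  =>  b b b b b b b b b A A   (applied A -> A A)
  Step 20: b b b b b b b b b A A  =>  b b b b b b b b b A A A   (applied A -> A A)
  Step 21: b b b b b b b b b A A A  =>  b b b b b b b b b a A A   (applied A -> a)
  Step 22: b b b b b b b b b a A A  =>  b b b b b b b b b a A A A   (applied A -> A A)
  Step 23: b b b b b b b b b a A A A  =>  b b b b b b b b b a A A A A   (applied A -> A A)
  Step 24: b b b b b b b b b a A A A A  =>  b b b b b b b b b a a A A A   (applied A -> a)
  Step 25: b b b b b b b b b a a A A A  =>  b b b b b b b b b a a a A A   (applied A -> a)
  Step 26: b b b b b b b b b a a a A A  =>  b b b b b b b b b a a a a A   (applied A -> a)
  Step 27: b b b b b b b b b a a a a A  =>  b b b b b b b b b a a a a a   (applied A -> a)
Final yield: b b b b b b b b b a a a a a
Total rewrite steps: 27

27
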